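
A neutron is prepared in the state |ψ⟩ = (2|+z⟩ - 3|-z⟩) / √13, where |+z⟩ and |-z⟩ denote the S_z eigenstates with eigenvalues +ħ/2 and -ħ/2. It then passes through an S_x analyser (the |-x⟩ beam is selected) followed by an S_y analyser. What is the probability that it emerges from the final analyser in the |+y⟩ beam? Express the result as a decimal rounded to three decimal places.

0.481

First analyser (S_x): P(|-x⟩) = |⟨-x|ψ⟩|² = 25/26.
After stage 1 the state is |-x⟩; P(|+y⟩) = |⟨+y|-x⟩|² = 1/2.
Joint probability = 25/26 × 1/2 = 0.481.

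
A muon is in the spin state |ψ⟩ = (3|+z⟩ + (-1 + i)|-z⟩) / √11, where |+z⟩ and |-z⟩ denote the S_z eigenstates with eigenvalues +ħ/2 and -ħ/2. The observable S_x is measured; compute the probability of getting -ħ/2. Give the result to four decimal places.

|-x⟩ = (|+z⟩ - |-z⟩)/√2, so ⟨-x|ψ⟩ = (4 - i) / (√2·√11).
P = |4 - i|² / 22 = 17/22.

0.7727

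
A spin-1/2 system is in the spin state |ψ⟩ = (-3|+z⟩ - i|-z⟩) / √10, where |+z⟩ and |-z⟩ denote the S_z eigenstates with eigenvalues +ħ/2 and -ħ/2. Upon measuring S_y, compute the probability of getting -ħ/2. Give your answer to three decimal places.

0.200

|-y⟩ = (|+z⟩ - i|-z⟩)/√2, so ⟨-y|ψ⟩ = (-2) / (√2·√10).
P = |-2|² / 20 = 4/20.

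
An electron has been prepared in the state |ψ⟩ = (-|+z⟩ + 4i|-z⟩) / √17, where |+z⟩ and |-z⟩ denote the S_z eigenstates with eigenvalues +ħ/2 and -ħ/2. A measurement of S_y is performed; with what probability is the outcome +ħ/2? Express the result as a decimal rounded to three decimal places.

0.265

|+y⟩ = (|+z⟩ + i|-z⟩)/√2, so ⟨+y|ψ⟩ = (3) / (√2·√17).
P = |3|² / 34 = 9/34.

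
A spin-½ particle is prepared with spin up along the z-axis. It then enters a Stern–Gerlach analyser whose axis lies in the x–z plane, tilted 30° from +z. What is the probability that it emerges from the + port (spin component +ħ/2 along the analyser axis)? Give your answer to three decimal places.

For spin-½, the probability of finding spin-up along an axis at angle θ to the initial spin direction is cos²(θ/2); spin-down is sin²(θ/2).
θ = 30°, so P = cos²(15°) ≈ 0.933.

0.933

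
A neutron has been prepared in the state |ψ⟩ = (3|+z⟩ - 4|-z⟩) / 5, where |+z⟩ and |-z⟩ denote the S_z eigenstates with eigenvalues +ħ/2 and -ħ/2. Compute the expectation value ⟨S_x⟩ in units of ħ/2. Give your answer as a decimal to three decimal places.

-0.960

⟨σ_x⟩ = 2 Re(a* b)/(|a|²+|b|²) with a = 3, b = -4.
a* b = -12, so ⟨σ_x⟩ = -24/25.
⟨S_x⟩ = (ħ/2)·⟨σ_x⟩.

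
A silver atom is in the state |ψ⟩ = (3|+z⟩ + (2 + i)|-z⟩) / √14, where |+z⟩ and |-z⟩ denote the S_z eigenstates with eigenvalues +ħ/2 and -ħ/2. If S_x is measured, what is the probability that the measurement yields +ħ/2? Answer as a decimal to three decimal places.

0.929

|+x⟩ = (|+z⟩ + |-z⟩)/√2, so ⟨+x|ψ⟩ = (5 + i) / (√2·√14).
P = |5 + i|² / 28 = 26/28.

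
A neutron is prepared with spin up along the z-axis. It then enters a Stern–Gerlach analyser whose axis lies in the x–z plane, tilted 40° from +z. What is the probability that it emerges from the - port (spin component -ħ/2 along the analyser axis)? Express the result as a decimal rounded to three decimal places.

0.117

For spin-½, the probability of finding spin-up along an axis at angle θ to the initial spin direction is cos²(θ/2); spin-down is sin²(θ/2).
θ = 40°, so P = sin²(20°) ≈ 0.117.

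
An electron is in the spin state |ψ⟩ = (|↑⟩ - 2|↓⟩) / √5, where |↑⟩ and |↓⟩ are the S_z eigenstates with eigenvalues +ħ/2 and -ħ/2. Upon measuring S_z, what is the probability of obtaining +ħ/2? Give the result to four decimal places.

The +ħ/2 outcome corresponds to |↑⟩. Its amplitude in |ψ⟩ is 1/√5.
P = |1|² / 5 = 1/5.

0.2000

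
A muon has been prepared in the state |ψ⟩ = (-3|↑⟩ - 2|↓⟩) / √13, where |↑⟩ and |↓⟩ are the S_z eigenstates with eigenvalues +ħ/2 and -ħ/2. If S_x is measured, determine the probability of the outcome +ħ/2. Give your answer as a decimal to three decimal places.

0.962

|+x⟩ = (|↑⟩ + |↓⟩)/√2, so ⟨+x|ψ⟩ = (-5) / (√2·√13).
P = |-5|² / 26 = 25/26.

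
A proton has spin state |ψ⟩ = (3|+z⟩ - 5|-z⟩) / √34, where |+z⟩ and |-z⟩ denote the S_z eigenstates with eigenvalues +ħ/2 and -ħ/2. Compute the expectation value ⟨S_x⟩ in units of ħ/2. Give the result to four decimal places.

-0.8824

⟨σ_x⟩ = 2 Re(a* b)/(|a|²+|b|²) with a = 3, b = -5.
a* b = -15, so ⟨σ_x⟩ = -30/34.
⟨S_x⟩ = (ħ/2)·⟨σ_x⟩.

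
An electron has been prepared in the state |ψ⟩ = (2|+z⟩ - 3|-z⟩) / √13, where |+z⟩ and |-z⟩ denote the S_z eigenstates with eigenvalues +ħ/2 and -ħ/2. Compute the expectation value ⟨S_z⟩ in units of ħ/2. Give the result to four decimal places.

⟨σ_z⟩ = |a|² - |b|² divided by |a|²+|b|², with a, b the |+z⟩, |-z⟩ amplitudes.
= (4 - 9)/13 = -5/13.
⟨S_z⟩ = (ħ/2)·⟨σ_z⟩.

-0.3846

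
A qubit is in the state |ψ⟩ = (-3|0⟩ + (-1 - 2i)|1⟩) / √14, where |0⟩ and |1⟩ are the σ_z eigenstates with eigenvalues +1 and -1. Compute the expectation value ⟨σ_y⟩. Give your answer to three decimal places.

⟨σ_y⟩ = 2 Im(a* b)/(|a|²+|b|²) with a = -3, b = (-1 - 2i).
a* b = (3 + 6i), so ⟨σ_y⟩ = 12/14.

0.857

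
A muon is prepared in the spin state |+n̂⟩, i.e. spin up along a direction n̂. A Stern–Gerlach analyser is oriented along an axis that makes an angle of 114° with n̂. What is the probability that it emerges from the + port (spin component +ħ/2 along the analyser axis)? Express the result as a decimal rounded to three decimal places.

0.297

For spin-½, the probability of finding spin-up along an axis at angle θ to the initial spin direction is cos²(θ/2); spin-down is sin²(θ/2).
θ = 114°, so P = cos²(57°) ≈ 0.297.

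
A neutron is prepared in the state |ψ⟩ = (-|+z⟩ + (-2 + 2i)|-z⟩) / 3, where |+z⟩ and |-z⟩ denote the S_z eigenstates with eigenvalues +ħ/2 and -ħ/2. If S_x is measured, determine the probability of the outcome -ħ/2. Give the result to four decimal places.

0.2778

|-x⟩ = (|+z⟩ - |-z⟩)/√2, so ⟨-x|ψ⟩ = (1 - 2i) / (√2·3).
P = |1 - 2i|² / 18 = 5/18.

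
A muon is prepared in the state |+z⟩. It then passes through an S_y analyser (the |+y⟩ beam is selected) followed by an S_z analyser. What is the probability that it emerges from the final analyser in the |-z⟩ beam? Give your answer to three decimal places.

First analyser (S_y): from |+z⟩, P(|+y⟩) = 1/2.
After stage 1 the state is |+y⟩; P(|-z⟩) = |⟨-z|+y⟩|² = 1/2.
Joint probability = 1/2 × 1/2 = 0.250.

0.250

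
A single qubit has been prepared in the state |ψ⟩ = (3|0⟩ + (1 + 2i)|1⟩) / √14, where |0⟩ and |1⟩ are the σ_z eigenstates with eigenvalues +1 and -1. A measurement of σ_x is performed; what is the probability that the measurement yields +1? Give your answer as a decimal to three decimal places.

|+x⟩ = (|0⟩ + |1⟩)/√2, so ⟨+x|ψ⟩ = (4 + 2i) / (√2·√14).
P = |4 + 2i|² / 28 = 20/28.

0.714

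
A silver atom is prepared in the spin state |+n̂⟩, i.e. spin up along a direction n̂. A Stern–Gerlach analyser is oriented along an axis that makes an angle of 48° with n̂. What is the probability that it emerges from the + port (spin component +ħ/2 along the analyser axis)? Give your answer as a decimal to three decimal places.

0.835

For spin-½, the probability of finding spin-up along an axis at angle θ to the initial spin direction is cos²(θ/2); spin-down is sin²(θ/2).
θ = 48°, so P = cos²(24°) ≈ 0.835.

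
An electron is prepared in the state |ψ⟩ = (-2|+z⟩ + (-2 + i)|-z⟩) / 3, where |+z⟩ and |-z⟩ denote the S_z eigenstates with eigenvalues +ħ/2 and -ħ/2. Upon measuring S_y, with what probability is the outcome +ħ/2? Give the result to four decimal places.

0.2778

|+y⟩ = (|+z⟩ + i|-z⟩)/√2, so ⟨+y|ψ⟩ = (-1 + 2i) / (√2·3).
P = |-1 + 2i|² / 18 = 5/18.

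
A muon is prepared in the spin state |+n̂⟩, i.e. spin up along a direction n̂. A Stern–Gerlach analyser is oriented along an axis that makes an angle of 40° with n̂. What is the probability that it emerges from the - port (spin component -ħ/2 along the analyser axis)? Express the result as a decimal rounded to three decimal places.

0.117

For spin-½, the probability of finding spin-up along an axis at angle θ to the initial spin direction is cos²(θ/2); spin-down is sin²(θ/2).
θ = 40°, so P = sin²(20°) ≈ 0.117.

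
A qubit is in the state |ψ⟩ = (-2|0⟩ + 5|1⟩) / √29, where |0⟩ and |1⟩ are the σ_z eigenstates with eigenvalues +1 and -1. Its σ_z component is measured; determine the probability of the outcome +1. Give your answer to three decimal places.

0.138

The +1 outcome corresponds to |0⟩. Its amplitude in |ψ⟩ is -2/√29.
P = |-2|² / 29 = 4/29.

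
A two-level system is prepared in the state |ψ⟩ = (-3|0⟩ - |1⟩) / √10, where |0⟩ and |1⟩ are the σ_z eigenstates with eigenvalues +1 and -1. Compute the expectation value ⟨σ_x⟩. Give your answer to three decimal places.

⟨σ_x⟩ = 2 Re(a* b)/(|a|²+|b|²) with a = -3, b = -1.
a* b = 3, so ⟨σ_x⟩ = 6/10.

0.600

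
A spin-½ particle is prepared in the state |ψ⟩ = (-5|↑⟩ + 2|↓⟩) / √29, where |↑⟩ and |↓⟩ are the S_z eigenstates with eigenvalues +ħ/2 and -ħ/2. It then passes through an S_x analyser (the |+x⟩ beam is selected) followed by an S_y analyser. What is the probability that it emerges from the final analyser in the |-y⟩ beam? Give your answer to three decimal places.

0.078

First analyser (S_x): P(|+x⟩) = |⟨+x|ψ⟩|² = 9/58.
After stage 1 the state is |+x⟩; P(|-y⟩) = |⟨-y|+x⟩|² = 1/2.
Joint probability = 9/58 × 1/2 = 0.078.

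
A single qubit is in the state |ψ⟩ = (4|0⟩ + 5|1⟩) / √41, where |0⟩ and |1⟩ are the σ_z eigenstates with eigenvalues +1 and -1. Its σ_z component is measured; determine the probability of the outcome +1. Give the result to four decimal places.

0.3902

The +1 outcome corresponds to |0⟩. Its amplitude in |ψ⟩ is 4/√41.
P = |4|² / 41 = 16/41.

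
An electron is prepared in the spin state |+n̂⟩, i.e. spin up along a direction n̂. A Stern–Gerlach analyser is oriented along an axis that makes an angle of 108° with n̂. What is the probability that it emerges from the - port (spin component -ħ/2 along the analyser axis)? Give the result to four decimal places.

0.6545

For spin-½, the probability of finding spin-up along an axis at angle θ to the initial spin direction is cos²(θ/2); spin-down is sin²(θ/2).
θ = 108°, so P = sin²(54°) ≈ 0.6545.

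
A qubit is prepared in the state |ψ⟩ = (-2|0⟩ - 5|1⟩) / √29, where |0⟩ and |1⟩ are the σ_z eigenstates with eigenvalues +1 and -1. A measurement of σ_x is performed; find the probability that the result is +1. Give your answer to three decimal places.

0.845

|+x⟩ = (|0⟩ + |1⟩)/√2, so ⟨+x|ψ⟩ = (-7) / (√2·√29).
P = |-7|² / 58 = 49/58.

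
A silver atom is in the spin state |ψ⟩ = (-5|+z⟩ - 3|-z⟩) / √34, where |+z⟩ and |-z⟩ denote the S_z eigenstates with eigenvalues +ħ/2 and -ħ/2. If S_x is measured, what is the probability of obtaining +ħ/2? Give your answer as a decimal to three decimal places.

0.941

|+x⟩ = (|+z⟩ + |-z⟩)/√2, so ⟨+x|ψ⟩ = (-8) / (√2·√34).
P = |-8|² / 68 = 64/68.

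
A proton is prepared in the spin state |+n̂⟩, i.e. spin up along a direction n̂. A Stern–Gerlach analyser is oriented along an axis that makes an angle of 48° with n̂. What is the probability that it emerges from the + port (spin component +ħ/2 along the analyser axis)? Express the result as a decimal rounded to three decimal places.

0.835

For spin-½, the probability of finding spin-up along an axis at angle θ to the initial spin direction is cos²(θ/2); spin-down is sin²(θ/2).
θ = 48°, so P = cos²(24°) ≈ 0.835.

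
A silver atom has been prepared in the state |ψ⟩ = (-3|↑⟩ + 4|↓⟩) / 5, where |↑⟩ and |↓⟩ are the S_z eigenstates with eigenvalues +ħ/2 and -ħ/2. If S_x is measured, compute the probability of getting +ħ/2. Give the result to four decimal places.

0.0200

|+x⟩ = (|↑⟩ + |↓⟩)/√2, so ⟨+x|ψ⟩ = (1) / (√2·5).
P = |1|² / 50 = 1/50.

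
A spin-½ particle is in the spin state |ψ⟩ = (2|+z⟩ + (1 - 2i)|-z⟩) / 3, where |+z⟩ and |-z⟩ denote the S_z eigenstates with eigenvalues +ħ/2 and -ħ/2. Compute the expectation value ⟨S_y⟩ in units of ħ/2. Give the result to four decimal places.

-0.8889

⟨σ_y⟩ = 2 Im(a* b)/(|a|²+|b|²) with a = 2, b = (1 - 2i).
a* b = (2 - 4i), so ⟨σ_y⟩ = -8/9.
⟨S_y⟩ = (ħ/2)·⟨σ_y⟩.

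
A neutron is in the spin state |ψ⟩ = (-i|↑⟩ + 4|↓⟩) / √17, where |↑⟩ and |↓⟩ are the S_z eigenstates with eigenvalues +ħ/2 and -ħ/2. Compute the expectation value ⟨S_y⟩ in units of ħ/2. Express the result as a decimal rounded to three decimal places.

⟨σ_y⟩ = 2 Im(a* b)/(|a|²+|b|²) with a = -i, b = 4.
a* b = 4i, so ⟨σ_y⟩ = 8/17.
⟨S_y⟩ = (ħ/2)·⟨σ_y⟩.

0.471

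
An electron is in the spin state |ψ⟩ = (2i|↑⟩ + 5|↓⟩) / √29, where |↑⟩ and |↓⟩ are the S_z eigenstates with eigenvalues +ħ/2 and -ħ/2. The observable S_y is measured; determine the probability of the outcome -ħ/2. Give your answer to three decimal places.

|-y⟩ = (|↑⟩ - i|↓⟩)/√2, so ⟨-y|ψ⟩ = (7i) / (√2·√29).
P = |7i|² / 58 = 49/58.

0.845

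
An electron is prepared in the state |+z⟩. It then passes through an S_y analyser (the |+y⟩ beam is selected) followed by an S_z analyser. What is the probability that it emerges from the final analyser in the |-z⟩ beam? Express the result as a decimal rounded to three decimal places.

0.250

First analyser (S_y): from |+z⟩, P(|+y⟩) = 1/2.
After stage 1 the state is |+y⟩; P(|-z⟩) = |⟨-z|+y⟩|² = 1/2.
Joint probability = 1/2 × 1/2 = 0.250.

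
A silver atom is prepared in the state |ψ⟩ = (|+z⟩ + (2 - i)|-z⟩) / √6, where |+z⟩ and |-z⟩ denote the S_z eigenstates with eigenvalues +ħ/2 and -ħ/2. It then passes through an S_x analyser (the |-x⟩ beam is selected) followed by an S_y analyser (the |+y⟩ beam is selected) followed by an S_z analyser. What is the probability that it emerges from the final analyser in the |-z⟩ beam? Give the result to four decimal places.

First analyser (S_x): P(|-x⟩) = |⟨-x|ψ⟩|² = 2/12.
After stage 1 the state is |-x⟩; P(|+y⟩) = |⟨+y|-x⟩|² = 1/2.
After stage 2 the state is |+y⟩; P(|-z⟩) = |⟨-z|+y⟩|² = 1/2.
Joint probability = 2/12 × 1/2 × 1/2 = 0.0417.

0.0417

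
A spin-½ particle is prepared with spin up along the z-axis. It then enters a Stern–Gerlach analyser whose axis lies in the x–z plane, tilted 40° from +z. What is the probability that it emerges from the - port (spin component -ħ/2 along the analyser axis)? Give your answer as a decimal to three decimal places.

For spin-½, the probability of finding spin-up along an axis at angle θ to the initial spin direction is cos²(θ/2); spin-down is sin²(θ/2).
θ = 40°, so P = sin²(20°) ≈ 0.117.

0.117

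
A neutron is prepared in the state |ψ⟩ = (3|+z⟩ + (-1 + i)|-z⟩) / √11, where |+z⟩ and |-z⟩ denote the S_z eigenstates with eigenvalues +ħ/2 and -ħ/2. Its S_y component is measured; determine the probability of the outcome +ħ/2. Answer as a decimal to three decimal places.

|+y⟩ = (|+z⟩ + i|-z⟩)/√2, so ⟨+y|ψ⟩ = (4 + i) / (√2·√11).
P = |4 + i|² / 22 = 17/22.

0.773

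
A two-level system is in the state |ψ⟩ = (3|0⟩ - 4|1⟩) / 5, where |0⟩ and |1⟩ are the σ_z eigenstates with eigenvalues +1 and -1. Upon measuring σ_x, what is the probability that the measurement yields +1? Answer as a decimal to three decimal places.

|+x⟩ = (|0⟩ + |1⟩)/√2, so ⟨+x|ψ⟩ = (-1) / (√2·5).
P = |-1|² / 50 = 1/50.

0.020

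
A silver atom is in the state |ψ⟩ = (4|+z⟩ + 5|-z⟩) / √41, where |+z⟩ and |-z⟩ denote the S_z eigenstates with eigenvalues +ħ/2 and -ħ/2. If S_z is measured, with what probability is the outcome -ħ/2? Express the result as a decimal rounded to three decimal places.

0.610

The -ħ/2 outcome corresponds to |-z⟩. Its amplitude in |ψ⟩ is 5/√41.
P = |5|² / 41 = 25/41.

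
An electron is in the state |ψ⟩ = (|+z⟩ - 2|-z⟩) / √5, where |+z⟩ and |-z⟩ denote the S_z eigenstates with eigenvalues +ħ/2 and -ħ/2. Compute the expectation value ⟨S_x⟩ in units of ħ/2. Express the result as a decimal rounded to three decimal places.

⟨σ_x⟩ = 2 Re(a* b)/(|a|²+|b|²) with a = 1, b = -2.
a* b = -2, so ⟨σ_x⟩ = -4/5.
⟨S_x⟩ = (ħ/2)·⟨σ_x⟩.

-0.800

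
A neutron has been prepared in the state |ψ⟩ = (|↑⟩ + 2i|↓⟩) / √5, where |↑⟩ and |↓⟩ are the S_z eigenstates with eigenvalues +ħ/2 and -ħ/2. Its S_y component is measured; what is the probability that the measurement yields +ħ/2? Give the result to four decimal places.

|+y⟩ = (|↑⟩ + i|↓⟩)/√2, so ⟨+y|ψ⟩ = (3) / (√2·√5).
P = |3|² / 10 = 9/10.

0.9000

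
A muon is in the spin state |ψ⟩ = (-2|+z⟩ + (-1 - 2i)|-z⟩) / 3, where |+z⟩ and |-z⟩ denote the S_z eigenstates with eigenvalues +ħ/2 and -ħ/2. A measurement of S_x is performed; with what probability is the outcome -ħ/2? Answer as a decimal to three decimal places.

0.278

|-x⟩ = (|+z⟩ - |-z⟩)/√2, so ⟨-x|ψ⟩ = (-1 + 2i) / (√2·3).
P = |-1 + 2i|² / 18 = 5/18.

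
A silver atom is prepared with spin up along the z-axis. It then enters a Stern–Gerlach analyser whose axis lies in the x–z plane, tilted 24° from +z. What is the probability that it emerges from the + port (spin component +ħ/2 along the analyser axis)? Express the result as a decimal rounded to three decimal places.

0.957

For spin-½, the probability of finding spin-up along an axis at angle θ to the initial spin direction is cos²(θ/2); spin-down is sin²(θ/2).
θ = 24°, so P = cos²(12°) ≈ 0.957.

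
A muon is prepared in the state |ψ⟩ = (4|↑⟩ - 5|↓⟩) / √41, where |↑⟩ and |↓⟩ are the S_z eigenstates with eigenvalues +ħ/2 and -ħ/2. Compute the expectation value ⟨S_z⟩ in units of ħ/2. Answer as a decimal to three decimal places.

-0.220

⟨σ_z⟩ = |a|² - |b|² divided by |a|²+|b|², with a, b the |↑⟩, |↓⟩ amplitudes.
= (16 - 25)/41 = -9/41.
⟨S_z⟩ = (ħ/2)·⟨σ_z⟩.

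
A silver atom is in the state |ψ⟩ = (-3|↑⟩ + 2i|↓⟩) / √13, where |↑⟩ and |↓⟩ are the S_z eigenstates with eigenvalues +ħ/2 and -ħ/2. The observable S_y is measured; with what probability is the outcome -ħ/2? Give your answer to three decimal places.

0.962

|-y⟩ = (|↑⟩ - i|↓⟩)/√2, so ⟨-y|ψ⟩ = (-5) / (√2·√13).
P = |-5|² / 26 = 25/26.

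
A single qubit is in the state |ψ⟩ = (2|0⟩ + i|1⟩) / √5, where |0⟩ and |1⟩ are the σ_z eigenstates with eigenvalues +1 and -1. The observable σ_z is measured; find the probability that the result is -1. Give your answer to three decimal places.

The -1 outcome corresponds to |1⟩. Its amplitude in |ψ⟩ is i/√5.
P = |i|² / 5 = 1/5.

0.200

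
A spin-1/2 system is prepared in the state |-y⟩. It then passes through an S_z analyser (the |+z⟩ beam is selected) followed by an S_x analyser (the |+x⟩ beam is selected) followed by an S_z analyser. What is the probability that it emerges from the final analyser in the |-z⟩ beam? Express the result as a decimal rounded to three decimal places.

First analyser (S_z): from |-y⟩, P(|+z⟩) = 1/2.
After stage 1 the state is |+z⟩; P(|+x⟩) = |⟨+x|+z⟩|² = 1/2.
After stage 2 the state is |+x⟩; P(|-z⟩) = |⟨-z|+x⟩|² = 1/2.
Joint probability = 1/2 × 1/2 × 1/2 = 0.125.

0.125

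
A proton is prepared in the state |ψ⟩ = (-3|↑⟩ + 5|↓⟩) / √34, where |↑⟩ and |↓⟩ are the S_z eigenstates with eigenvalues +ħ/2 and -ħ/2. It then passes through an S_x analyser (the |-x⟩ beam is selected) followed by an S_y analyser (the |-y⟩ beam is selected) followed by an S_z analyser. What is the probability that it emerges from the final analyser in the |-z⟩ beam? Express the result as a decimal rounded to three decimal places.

First analyser (S_x): P(|-x⟩) = |⟨-x|ψ⟩|² = 64/68.
After stage 1 the state is |-x⟩; P(|-y⟩) = |⟨-y|-x⟩|² = 1/2.
After stage 2 the state is |-y⟩; P(|-z⟩) = |⟨-z|-y⟩|² = 1/2.
Joint probability = 64/68 × 1/2 × 1/2 = 0.235.

0.235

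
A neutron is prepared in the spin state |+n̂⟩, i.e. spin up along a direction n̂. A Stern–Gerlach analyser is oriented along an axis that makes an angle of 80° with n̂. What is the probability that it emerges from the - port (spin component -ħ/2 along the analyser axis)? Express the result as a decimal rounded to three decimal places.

0.413

For spin-½, the probability of finding spin-up along an axis at angle θ to the initial spin direction is cos²(θ/2); spin-down is sin²(θ/2).
θ = 80°, so P = sin²(40°) ≈ 0.413.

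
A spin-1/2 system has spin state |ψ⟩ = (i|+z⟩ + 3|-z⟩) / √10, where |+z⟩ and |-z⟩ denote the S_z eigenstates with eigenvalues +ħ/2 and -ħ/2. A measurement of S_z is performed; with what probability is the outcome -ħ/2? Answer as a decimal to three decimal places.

The -ħ/2 outcome corresponds to |-z⟩. Its amplitude in |ψ⟩ is 3/√10.
P = |3|² / 10 = 9/10.

0.900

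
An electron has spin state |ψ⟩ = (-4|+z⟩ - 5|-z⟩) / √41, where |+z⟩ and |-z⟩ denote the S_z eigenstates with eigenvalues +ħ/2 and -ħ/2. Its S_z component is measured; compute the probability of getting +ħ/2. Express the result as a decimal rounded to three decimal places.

The +ħ/2 outcome corresponds to |+z⟩. Its amplitude in |ψ⟩ is -4/√41.
P = |-4|² / 41 = 16/41.

0.390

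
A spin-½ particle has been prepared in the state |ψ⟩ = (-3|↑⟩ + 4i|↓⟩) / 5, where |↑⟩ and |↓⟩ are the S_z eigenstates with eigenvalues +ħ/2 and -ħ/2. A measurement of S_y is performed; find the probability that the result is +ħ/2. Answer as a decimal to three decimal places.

0.020

|+y⟩ = (|↑⟩ + i|↓⟩)/√2, so ⟨+y|ψ⟩ = (1) / (√2·5).
P = |1|² / 50 = 1/50.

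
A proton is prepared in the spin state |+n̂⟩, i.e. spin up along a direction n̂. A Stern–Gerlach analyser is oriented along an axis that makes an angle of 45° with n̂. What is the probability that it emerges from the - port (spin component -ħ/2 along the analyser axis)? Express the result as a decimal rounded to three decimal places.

For spin-½, the probability of finding spin-up along an axis at angle θ to the initial spin direction is cos²(θ/2); spin-down is sin²(θ/2).
θ = 45°, so P = sin²(22.5°) ≈ 0.146.

0.146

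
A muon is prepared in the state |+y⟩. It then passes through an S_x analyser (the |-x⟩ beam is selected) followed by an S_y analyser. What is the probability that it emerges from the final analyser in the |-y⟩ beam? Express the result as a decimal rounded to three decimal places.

0.250

First analyser (S_x): from |+y⟩, P(|-x⟩) = 1/2.
After stage 1 the state is |-x⟩; P(|-y⟩) = |⟨-y|-x⟩|² = 1/2.
Joint probability = 1/2 × 1/2 = 0.250.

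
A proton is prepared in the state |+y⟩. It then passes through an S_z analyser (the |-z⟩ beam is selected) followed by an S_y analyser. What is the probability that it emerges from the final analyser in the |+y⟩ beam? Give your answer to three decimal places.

0.250

First analyser (S_z): from |+y⟩, P(|-z⟩) = 1/2.
After stage 1 the state is |-z⟩; P(|+y⟩) = |⟨+y|-z⟩|² = 1/2.
Joint probability = 1/2 × 1/2 = 0.250.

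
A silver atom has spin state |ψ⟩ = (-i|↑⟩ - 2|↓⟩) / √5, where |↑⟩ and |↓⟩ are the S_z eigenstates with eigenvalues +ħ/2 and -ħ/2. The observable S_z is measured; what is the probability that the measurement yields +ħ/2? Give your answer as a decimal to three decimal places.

0.200

The +ħ/2 outcome corresponds to |↑⟩. Its amplitude in |ψ⟩ is -i/√5.
P = |-i|² / 5 = 1/5.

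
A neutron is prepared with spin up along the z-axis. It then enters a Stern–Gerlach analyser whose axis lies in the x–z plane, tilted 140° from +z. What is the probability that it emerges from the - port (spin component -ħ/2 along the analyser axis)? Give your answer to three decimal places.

0.883

For spin-½, the probability of finding spin-up along an axis at angle θ to the initial spin direction is cos²(θ/2); spin-down is sin²(θ/2).
θ = 140°, so P = sin²(70°) ≈ 0.883.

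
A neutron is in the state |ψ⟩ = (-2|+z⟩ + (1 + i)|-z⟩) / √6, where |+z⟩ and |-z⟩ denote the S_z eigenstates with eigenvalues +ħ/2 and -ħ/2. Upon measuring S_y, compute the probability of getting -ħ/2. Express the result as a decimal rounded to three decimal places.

|-y⟩ = (|+z⟩ - i|-z⟩)/√2, so ⟨-y|ψ⟩ = (-3 + i) / (√2·√6).
P = |-3 + i|² / 12 = 10/12.

0.833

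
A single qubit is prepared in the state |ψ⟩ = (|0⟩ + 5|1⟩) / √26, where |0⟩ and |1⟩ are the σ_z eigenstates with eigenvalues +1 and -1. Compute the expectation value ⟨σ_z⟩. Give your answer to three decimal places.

⟨σ_z⟩ = |a|² - |b|² divided by |a|²+|b|², with a, b the |0⟩, |1⟩ amplitudes.
= (1 - 25)/26 = -24/26.

-0.923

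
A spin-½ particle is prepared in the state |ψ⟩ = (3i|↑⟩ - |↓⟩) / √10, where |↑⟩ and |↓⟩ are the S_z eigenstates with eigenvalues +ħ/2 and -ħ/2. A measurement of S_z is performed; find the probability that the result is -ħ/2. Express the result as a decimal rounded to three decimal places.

0.100

The -ħ/2 outcome corresponds to |↓⟩. Its amplitude in |ψ⟩ is -1/√10.
P = |-1|² / 10 = 1/10.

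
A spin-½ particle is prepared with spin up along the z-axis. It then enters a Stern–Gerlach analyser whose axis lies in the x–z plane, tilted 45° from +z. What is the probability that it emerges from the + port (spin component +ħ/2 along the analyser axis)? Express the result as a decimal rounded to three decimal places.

0.854

For spin-½, the probability of finding spin-up along an axis at angle θ to the initial spin direction is cos²(θ/2); spin-down is sin²(θ/2).
θ = 45°, so P = cos²(22.5°) ≈ 0.854.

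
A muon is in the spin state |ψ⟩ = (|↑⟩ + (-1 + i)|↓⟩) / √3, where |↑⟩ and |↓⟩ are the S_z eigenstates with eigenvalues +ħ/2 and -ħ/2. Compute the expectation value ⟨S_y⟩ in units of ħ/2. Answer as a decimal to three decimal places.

0.667

⟨σ_y⟩ = 2 Im(a* b)/(|a|²+|b|²) with a = 1, b = (-1 + i).
a* b = (-1 + i), so ⟨σ_y⟩ = 2/3.
⟨S_y⟩ = (ħ/2)·⟨σ_y⟩.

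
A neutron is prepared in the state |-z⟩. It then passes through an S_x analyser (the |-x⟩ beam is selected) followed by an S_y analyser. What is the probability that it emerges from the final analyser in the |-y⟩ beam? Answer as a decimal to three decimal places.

First analyser (S_x): from |-z⟩, P(|-x⟩) = 1/2.
After stage 1 the state is |-x⟩; P(|-y⟩) = |⟨-y|-x⟩|² = 1/2.
Joint probability = 1/2 × 1/2 = 0.250.

0.250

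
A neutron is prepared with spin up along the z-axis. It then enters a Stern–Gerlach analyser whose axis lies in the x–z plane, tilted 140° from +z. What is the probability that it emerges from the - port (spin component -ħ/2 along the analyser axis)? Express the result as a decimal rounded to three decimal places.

For spin-½, the probability of finding spin-up along an axis at angle θ to the initial spin direction is cos²(θ/2); spin-down is sin²(θ/2).
θ = 140°, so P = sin²(70°) ≈ 0.883.

0.883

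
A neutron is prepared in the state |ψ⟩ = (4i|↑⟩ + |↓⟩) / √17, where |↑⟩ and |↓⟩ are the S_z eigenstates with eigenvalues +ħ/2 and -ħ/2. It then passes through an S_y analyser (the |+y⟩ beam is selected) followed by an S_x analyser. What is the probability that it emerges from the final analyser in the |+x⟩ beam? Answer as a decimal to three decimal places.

0.132

First analyser (S_y): P(|+y⟩) = |⟨+y|ψ⟩|² = 9/34.
After stage 1 the state is |+y⟩; P(|+x⟩) = |⟨+x|+y⟩|² = 1/2.
Joint probability = 9/34 × 1/2 = 0.132.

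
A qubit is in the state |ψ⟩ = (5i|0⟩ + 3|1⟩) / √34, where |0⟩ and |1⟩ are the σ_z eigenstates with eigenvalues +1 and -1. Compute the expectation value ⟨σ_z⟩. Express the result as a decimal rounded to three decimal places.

⟨σ_z⟩ = |a|² - |b|² divided by |a|²+|b|², with a, b the |0⟩, |1⟩ amplitudes.
= (25 - 9)/34 = 16/34.

0.471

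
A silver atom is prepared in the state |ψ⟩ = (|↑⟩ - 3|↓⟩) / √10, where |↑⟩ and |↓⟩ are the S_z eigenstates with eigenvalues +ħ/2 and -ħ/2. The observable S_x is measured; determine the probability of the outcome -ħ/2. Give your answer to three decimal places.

|-x⟩ = (|↑⟩ - |↓⟩)/√2, so ⟨-x|ψ⟩ = (4) / (√2·√10).
P = |4|² / 20 = 16/20.

0.800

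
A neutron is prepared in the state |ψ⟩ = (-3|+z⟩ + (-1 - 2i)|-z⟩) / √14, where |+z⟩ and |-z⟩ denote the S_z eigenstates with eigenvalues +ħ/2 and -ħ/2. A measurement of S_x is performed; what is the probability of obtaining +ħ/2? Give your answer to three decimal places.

0.714

|+x⟩ = (|+z⟩ + |-z⟩)/√2, so ⟨+x|ψ⟩ = (-4 - 2i) / (√2·√14).
P = |-4 - 2i|² / 28 = 20/28.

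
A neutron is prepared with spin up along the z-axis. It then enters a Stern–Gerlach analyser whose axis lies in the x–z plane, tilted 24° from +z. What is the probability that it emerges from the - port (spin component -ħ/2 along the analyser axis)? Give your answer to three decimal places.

0.043

For spin-½, the probability of finding spin-up along an axis at angle θ to the initial spin direction is cos²(θ/2); spin-down is sin²(θ/2).
θ = 24°, so P = sin²(12°) ≈ 0.043.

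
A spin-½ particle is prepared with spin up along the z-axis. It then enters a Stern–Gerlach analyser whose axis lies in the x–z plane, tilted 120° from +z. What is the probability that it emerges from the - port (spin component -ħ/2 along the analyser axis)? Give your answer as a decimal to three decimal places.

For spin-½, the probability of finding spin-up along an axis at angle θ to the initial spin direction is cos²(θ/2); spin-down is sin²(θ/2).
θ = 120°, so P = sin²(60°) ≈ 0.750.

0.750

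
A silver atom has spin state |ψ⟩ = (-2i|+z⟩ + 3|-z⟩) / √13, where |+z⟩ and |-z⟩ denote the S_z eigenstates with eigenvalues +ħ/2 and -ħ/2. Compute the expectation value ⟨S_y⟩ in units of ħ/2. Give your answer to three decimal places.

0.923

⟨σ_y⟩ = 2 Im(a* b)/(|a|²+|b|²) with a = -2i, b = 3.
a* b = 6i, so ⟨σ_y⟩ = 12/13.
⟨S_y⟩ = (ħ/2)·⟨σ_y⟩.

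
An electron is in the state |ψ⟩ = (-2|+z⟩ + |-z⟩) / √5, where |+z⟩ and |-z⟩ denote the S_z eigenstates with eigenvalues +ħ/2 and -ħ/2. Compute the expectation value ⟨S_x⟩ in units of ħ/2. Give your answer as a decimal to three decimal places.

-0.800

⟨σ_x⟩ = 2 Re(a* b)/(|a|²+|b|²) with a = -2, b = 1.
a* b = -2, so ⟨σ_x⟩ = -4/5.
⟨S_x⟩ = (ħ/2)·⟨σ_x⟩.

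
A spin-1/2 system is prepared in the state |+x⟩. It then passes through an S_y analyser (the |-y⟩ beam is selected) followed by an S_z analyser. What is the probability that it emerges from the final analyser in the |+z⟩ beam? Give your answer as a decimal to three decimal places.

First analyser (S_y): from |+x⟩, P(|-y⟩) = 1/2.
After stage 1 the state is |-y⟩; P(|+z⟩) = |⟨+z|-y⟩|² = 1/2.
Joint probability = 1/2 × 1/2 = 0.250.

0.250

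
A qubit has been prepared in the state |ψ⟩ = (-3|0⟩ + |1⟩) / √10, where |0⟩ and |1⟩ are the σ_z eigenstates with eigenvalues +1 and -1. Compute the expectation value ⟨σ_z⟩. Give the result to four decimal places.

0.8000

⟨σ_z⟩ = |a|² - |b|² divided by |a|²+|b|², with a, b the |0⟩, |1⟩ amplitudes.
= (9 - 1)/10 = 8/10.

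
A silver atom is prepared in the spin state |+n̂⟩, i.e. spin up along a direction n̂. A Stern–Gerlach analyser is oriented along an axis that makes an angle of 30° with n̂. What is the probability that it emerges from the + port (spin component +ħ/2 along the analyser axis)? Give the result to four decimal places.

For spin-½, the probability of finding spin-up along an axis at angle θ to the initial spin direction is cos²(θ/2); spin-down is sin²(θ/2).
θ = 30°, so P = cos²(15°) ≈ 0.9330.

0.9330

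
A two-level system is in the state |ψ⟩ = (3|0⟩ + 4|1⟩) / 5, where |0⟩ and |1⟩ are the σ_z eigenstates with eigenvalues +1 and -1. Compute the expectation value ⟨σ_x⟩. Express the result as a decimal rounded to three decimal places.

0.960

⟨σ_x⟩ = 2 Re(a* b)/(|a|²+|b|²) with a = 3, b = 4.
a* b = 12, so ⟨σ_x⟩ = 24/25.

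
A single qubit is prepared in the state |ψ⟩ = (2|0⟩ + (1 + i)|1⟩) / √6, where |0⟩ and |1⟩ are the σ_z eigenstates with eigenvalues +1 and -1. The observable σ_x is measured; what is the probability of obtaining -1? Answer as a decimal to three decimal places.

0.167

|-x⟩ = (|0⟩ - |1⟩)/√2, so ⟨-x|ψ⟩ = (1 - i) / (√2·√6).
P = |1 - i|² / 12 = 2/12.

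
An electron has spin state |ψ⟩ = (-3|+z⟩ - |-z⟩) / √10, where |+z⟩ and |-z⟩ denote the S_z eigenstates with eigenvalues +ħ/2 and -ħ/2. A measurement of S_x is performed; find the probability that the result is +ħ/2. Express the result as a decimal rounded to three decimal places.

0.800

|+x⟩ = (|+z⟩ + |-z⟩)/√2, so ⟨+x|ψ⟩ = (-4) / (√2·√10).
P = |-4|² / 20 = 16/20.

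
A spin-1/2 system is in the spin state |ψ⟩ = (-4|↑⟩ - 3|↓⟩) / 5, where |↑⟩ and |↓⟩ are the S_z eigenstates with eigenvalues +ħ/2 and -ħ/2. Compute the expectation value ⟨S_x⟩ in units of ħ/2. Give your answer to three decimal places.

0.960

⟨σ_x⟩ = 2 Re(a* b)/(|a|²+|b|²) with a = -4, b = -3.
a* b = 12, so ⟨σ_x⟩ = 24/25.
⟨S_x⟩ = (ħ/2)·⟨σ_x⟩.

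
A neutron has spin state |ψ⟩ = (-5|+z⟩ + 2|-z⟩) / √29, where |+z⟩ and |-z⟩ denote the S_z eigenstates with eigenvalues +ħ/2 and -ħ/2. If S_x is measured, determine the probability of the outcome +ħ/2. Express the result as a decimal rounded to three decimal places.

|+x⟩ = (|+z⟩ + |-z⟩)/√2, so ⟨+x|ψ⟩ = (-3) / (√2·√29).
P = |-3|² / 58 = 9/58.

0.155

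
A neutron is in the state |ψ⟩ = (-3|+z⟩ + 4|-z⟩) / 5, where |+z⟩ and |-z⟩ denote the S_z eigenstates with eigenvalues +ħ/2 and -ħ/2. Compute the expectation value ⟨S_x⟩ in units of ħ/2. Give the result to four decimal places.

⟨σ_x⟩ = 2 Re(a* b)/(|a|²+|b|²) with a = -3, b = 4.
a* b = -12, so ⟨σ_x⟩ = -24/25.
⟨S_x⟩ = (ħ/2)·⟨σ_x⟩.

-0.9600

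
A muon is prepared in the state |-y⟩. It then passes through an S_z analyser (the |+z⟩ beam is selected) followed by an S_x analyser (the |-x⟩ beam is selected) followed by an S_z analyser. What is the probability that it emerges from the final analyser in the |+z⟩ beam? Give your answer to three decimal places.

0.125

First analyser (S_z): from |-y⟩, P(|+z⟩) = 1/2.
After stage 1 the state is |+z⟩; P(|-x⟩) = |⟨-x|+z⟩|² = 1/2.
After stage 2 the state is |-x⟩; P(|+z⟩) = |⟨+z|-x⟩|² = 1/2.
Joint probability = 1/2 × 1/2 × 1/2 = 0.125.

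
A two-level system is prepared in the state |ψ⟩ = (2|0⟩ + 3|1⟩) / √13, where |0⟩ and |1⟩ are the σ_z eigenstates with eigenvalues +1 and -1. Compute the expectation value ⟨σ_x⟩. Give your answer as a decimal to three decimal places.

0.923

⟨σ_x⟩ = 2 Re(a* b)/(|a|²+|b|²) with a = 2, b = 3.
a* b = 6, so ⟨σ_x⟩ = 12/13.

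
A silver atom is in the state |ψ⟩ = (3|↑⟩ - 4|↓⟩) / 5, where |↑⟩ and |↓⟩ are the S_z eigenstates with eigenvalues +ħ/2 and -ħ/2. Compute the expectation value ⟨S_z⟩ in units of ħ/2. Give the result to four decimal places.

-0.2800

⟨σ_z⟩ = |a|² - |b|² divided by |a|²+|b|², with a, b the |↑⟩, |↓⟩ amplitudes.
= (9 - 16)/25 = -7/25.
⟨S_z⟩ = (ħ/2)·⟨σ_z⟩.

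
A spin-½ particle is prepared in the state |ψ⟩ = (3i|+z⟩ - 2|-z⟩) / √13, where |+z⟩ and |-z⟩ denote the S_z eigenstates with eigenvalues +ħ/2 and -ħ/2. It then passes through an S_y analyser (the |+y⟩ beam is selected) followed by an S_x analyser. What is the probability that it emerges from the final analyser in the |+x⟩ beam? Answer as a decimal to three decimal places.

0.481

First analyser (S_y): P(|+y⟩) = |⟨+y|ψ⟩|² = 25/26.
After stage 1 the state is |+y⟩; P(|+x⟩) = |⟨+x|+y⟩|² = 1/2.
Joint probability = 25/26 × 1/2 = 0.481.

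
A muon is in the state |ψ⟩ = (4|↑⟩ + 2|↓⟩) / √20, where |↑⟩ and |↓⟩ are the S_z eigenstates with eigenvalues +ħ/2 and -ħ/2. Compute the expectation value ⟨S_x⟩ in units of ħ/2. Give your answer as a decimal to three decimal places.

0.800

⟨σ_x⟩ = 2 Re(a* b)/(|a|²+|b|²) with a = 4, b = 2.
a* b = 8, so ⟨σ_x⟩ = 16/20.
⟨S_x⟩ = (ħ/2)·⟨σ_x⟩.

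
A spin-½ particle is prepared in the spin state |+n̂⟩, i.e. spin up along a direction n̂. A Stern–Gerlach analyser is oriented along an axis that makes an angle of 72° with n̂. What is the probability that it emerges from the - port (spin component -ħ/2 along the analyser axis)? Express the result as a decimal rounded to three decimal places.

For spin-½, the probability of finding spin-up along an axis at angle θ to the initial spin direction is cos²(θ/2); spin-down is sin²(θ/2).
θ = 72°, so P = sin²(36°) ≈ 0.345.

0.345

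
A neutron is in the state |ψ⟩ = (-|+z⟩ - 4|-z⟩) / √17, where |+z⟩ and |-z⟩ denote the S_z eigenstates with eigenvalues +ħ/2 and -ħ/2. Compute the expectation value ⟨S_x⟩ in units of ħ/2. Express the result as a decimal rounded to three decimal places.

0.471

⟨σ_x⟩ = 2 Re(a* b)/(|a|²+|b|²) with a = -1, b = -4.
a* b = 4, so ⟨σ_x⟩ = 8/17.
⟨S_x⟩ = (ħ/2)·⟨σ_x⟩.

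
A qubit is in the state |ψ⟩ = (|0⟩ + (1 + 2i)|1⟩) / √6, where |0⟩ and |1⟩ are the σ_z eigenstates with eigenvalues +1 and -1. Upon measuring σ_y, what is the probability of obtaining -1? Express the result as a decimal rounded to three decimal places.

|-y⟩ = (|0⟩ - i|1⟩)/√2, so ⟨-y|ψ⟩ = (-1 + i) / (√2·√6).
P = |-1 + i|² / 12 = 2/12.

0.167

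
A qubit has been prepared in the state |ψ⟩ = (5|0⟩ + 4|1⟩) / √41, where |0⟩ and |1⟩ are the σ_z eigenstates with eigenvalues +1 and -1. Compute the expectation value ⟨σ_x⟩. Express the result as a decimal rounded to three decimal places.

0.976

⟨σ_x⟩ = 2 Re(a* b)/(|a|²+|b|²) with a = 5, b = 4.
a* b = 20, so ⟨σ_x⟩ = 40/41.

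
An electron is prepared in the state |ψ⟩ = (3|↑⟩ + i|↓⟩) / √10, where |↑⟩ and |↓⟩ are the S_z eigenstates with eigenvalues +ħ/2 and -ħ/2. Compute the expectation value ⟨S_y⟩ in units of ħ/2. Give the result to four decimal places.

⟨σ_y⟩ = 2 Im(a* b)/(|a|²+|b|²) with a = 3, b = i.
a* b = 3i, so ⟨σ_y⟩ = 6/10.
⟨S_y⟩ = (ħ/2)·⟨σ_y⟩.

0.6000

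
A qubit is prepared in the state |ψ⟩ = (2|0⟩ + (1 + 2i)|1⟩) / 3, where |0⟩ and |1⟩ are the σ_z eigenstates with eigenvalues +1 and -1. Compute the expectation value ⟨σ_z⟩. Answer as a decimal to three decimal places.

-0.111

⟨σ_z⟩ = |a|² - |b|² divided by |a|²+|b|², with a, b the |0⟩, |1⟩ amplitudes.
= (4 - 5)/9 = -1/9.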